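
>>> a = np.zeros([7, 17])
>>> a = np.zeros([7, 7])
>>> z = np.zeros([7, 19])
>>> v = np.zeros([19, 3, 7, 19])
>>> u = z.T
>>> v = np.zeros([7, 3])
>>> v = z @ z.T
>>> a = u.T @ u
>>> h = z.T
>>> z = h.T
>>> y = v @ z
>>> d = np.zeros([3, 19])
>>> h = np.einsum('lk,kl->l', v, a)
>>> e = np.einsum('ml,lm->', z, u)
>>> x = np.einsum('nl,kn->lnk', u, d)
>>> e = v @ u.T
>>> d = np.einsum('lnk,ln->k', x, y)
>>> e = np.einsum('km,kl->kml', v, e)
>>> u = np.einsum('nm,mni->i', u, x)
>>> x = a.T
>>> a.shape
(7, 7)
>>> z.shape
(7, 19)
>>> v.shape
(7, 7)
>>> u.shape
(3,)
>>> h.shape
(7,)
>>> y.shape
(7, 19)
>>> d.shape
(3,)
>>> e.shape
(7, 7, 19)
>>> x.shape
(7, 7)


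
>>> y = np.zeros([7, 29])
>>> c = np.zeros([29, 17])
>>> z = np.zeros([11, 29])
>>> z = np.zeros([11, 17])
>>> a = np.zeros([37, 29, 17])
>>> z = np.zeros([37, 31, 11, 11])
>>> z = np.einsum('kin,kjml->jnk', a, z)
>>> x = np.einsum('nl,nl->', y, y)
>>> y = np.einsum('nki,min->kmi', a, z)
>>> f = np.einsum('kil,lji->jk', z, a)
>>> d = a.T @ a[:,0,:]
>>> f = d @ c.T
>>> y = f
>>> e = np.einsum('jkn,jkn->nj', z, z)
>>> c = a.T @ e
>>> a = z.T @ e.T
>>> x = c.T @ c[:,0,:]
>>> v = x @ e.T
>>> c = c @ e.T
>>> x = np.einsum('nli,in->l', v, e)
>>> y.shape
(17, 29, 29)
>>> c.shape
(17, 29, 37)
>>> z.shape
(31, 17, 37)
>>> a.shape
(37, 17, 37)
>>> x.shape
(29,)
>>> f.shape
(17, 29, 29)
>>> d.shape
(17, 29, 17)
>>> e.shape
(37, 31)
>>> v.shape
(31, 29, 37)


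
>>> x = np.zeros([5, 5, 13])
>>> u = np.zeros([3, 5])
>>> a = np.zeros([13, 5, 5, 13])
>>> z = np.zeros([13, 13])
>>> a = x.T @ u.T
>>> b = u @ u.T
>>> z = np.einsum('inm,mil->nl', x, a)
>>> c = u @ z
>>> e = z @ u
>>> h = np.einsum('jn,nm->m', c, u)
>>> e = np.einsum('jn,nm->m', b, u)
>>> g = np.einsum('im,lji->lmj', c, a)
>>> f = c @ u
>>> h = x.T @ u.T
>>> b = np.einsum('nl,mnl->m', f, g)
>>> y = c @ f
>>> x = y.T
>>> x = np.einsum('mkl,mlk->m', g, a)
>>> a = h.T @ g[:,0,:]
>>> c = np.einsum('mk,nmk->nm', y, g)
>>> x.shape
(13,)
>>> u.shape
(3, 5)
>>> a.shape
(3, 5, 5)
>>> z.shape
(5, 3)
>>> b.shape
(13,)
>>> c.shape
(13, 3)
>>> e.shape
(5,)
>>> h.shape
(13, 5, 3)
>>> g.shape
(13, 3, 5)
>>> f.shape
(3, 5)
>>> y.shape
(3, 5)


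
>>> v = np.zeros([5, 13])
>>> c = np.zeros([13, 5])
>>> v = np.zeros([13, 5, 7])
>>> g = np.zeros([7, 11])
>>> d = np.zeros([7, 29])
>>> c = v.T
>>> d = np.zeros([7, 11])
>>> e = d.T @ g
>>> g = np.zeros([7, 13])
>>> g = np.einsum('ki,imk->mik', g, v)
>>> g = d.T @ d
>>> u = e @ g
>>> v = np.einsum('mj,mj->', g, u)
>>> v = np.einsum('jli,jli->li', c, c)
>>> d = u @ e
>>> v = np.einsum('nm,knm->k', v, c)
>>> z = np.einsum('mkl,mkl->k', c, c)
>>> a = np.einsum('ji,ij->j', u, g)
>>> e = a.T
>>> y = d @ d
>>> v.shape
(7,)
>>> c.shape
(7, 5, 13)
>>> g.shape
(11, 11)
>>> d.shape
(11, 11)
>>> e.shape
(11,)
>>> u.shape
(11, 11)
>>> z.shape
(5,)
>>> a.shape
(11,)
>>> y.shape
(11, 11)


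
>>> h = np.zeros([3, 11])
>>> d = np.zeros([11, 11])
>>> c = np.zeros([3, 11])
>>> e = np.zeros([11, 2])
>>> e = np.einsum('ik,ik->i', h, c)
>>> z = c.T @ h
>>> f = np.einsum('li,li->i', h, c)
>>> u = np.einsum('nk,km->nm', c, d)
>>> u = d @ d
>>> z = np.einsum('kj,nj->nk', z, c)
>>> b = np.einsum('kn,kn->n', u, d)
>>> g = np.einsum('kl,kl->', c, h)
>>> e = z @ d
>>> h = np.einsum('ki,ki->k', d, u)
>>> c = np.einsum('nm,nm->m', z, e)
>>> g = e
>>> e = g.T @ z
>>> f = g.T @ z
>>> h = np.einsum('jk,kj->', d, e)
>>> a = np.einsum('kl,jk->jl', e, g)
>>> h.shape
()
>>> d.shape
(11, 11)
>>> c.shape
(11,)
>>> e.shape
(11, 11)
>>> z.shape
(3, 11)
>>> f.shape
(11, 11)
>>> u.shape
(11, 11)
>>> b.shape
(11,)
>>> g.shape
(3, 11)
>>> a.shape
(3, 11)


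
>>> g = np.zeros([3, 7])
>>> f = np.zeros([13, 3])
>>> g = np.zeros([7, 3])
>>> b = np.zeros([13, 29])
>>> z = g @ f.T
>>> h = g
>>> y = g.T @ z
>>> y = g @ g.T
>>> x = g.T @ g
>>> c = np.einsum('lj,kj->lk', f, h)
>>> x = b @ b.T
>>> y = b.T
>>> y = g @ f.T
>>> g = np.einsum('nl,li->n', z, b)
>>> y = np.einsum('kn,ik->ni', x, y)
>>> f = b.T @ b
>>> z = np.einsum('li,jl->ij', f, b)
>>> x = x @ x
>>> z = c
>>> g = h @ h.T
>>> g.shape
(7, 7)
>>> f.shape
(29, 29)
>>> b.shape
(13, 29)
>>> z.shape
(13, 7)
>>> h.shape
(7, 3)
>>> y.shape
(13, 7)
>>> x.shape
(13, 13)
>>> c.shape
(13, 7)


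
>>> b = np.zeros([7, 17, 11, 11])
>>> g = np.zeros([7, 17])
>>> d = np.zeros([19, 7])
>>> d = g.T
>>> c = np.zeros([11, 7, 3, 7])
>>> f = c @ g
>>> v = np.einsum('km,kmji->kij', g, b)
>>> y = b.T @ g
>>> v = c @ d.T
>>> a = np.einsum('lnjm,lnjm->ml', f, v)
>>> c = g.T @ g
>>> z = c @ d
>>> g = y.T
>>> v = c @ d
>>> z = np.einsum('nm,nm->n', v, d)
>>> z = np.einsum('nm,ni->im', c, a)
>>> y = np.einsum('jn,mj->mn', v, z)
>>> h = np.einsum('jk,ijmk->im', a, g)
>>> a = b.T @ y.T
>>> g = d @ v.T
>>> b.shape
(7, 17, 11, 11)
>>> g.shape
(17, 17)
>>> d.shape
(17, 7)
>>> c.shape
(17, 17)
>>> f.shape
(11, 7, 3, 17)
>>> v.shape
(17, 7)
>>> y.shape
(11, 7)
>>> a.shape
(11, 11, 17, 11)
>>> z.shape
(11, 17)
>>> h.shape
(17, 11)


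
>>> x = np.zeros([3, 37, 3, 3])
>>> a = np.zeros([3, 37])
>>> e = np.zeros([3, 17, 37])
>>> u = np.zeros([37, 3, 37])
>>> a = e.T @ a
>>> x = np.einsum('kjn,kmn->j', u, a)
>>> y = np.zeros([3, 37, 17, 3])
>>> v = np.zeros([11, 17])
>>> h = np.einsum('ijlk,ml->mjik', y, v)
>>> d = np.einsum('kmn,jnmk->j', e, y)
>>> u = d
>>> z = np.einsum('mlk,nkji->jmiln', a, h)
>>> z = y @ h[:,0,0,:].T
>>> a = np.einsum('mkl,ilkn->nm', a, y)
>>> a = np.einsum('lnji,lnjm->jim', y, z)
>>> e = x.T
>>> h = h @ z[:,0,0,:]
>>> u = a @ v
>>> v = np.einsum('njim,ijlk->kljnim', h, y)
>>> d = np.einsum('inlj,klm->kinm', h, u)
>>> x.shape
(3,)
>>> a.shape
(17, 3, 11)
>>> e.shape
(3,)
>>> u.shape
(17, 3, 17)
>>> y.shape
(3, 37, 17, 3)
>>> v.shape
(3, 17, 37, 11, 3, 11)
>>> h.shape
(11, 37, 3, 11)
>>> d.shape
(17, 11, 37, 17)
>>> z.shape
(3, 37, 17, 11)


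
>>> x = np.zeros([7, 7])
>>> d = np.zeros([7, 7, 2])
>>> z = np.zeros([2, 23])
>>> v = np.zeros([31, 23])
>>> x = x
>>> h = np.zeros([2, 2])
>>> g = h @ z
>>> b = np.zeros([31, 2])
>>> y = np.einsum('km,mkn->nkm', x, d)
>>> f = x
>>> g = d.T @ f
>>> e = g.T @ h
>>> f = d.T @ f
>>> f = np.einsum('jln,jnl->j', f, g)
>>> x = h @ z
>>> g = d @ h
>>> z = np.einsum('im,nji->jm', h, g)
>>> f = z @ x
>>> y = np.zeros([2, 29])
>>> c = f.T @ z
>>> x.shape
(2, 23)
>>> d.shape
(7, 7, 2)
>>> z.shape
(7, 2)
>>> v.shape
(31, 23)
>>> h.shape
(2, 2)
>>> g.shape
(7, 7, 2)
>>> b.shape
(31, 2)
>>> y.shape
(2, 29)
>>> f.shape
(7, 23)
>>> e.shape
(7, 7, 2)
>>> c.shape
(23, 2)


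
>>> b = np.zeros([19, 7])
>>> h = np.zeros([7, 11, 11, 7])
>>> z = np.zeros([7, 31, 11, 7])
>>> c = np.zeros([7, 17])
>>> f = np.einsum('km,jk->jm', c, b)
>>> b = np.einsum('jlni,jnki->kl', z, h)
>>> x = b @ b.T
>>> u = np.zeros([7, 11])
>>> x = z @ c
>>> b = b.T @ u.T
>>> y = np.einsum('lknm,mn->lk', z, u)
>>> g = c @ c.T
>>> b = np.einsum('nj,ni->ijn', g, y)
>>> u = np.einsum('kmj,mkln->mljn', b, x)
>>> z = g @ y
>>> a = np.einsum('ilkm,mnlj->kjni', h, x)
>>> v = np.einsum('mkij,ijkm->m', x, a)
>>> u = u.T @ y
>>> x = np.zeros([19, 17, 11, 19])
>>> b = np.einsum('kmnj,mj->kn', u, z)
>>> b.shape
(17, 11)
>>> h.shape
(7, 11, 11, 7)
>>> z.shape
(7, 31)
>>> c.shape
(7, 17)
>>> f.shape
(19, 17)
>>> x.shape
(19, 17, 11, 19)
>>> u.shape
(17, 7, 11, 31)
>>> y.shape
(7, 31)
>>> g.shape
(7, 7)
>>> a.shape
(11, 17, 31, 7)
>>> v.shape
(7,)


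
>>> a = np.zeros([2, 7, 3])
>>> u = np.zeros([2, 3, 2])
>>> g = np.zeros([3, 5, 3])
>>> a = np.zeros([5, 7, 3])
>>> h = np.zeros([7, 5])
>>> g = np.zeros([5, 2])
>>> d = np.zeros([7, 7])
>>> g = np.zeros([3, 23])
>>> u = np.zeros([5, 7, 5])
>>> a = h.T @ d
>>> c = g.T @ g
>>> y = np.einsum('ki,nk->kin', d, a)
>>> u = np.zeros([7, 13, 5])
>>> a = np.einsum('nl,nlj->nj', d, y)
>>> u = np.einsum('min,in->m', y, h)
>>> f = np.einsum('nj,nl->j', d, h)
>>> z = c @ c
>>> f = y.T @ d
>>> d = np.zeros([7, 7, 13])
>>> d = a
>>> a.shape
(7, 5)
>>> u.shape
(7,)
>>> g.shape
(3, 23)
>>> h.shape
(7, 5)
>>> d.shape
(7, 5)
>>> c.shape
(23, 23)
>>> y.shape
(7, 7, 5)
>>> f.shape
(5, 7, 7)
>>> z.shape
(23, 23)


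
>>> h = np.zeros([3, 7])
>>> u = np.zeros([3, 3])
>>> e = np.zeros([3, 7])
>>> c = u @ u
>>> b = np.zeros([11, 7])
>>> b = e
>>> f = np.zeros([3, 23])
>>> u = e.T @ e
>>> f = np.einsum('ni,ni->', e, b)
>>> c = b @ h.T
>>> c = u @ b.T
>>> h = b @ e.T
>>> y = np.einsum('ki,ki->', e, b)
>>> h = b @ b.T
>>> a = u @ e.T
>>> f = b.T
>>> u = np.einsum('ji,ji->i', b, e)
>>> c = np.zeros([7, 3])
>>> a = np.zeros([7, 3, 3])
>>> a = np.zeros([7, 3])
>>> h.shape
(3, 3)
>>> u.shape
(7,)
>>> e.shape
(3, 7)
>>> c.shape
(7, 3)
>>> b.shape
(3, 7)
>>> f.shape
(7, 3)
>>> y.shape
()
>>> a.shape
(7, 3)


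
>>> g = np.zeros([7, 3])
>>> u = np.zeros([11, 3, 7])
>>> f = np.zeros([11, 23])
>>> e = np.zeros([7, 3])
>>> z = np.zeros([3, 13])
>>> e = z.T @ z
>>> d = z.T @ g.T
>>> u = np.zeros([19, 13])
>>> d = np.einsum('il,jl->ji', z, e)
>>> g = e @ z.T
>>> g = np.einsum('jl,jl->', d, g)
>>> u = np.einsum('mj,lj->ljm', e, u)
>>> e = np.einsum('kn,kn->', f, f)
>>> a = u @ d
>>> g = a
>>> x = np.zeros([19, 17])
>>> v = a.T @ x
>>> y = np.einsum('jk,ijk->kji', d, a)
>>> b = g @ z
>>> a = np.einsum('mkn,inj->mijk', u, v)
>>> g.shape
(19, 13, 3)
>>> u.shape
(19, 13, 13)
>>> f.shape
(11, 23)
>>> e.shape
()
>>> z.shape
(3, 13)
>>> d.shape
(13, 3)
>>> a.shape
(19, 3, 17, 13)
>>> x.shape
(19, 17)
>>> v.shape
(3, 13, 17)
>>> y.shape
(3, 13, 19)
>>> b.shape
(19, 13, 13)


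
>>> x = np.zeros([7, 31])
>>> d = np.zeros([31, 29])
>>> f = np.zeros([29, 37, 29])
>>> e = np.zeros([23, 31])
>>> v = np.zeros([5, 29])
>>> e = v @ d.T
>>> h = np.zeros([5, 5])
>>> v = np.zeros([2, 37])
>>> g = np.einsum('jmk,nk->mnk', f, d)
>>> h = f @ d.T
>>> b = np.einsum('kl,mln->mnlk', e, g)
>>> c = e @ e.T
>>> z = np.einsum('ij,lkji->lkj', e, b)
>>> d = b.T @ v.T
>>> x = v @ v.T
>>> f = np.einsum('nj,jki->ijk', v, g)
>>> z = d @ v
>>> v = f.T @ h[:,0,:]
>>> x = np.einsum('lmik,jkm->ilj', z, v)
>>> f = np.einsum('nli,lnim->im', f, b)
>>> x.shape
(29, 5, 31)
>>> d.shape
(5, 31, 29, 2)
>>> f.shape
(31, 5)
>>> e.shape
(5, 31)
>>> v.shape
(31, 37, 31)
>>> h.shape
(29, 37, 31)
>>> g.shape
(37, 31, 29)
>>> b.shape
(37, 29, 31, 5)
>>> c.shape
(5, 5)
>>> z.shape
(5, 31, 29, 37)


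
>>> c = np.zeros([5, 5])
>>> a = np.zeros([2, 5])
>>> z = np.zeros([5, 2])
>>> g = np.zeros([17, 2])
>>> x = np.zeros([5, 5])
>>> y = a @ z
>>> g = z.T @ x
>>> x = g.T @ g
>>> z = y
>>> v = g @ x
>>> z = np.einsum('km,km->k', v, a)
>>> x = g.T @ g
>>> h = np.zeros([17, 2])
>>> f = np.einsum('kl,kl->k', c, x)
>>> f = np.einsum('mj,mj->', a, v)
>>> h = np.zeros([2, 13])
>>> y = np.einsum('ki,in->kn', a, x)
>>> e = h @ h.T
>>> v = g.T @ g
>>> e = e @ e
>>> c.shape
(5, 5)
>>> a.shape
(2, 5)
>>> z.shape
(2,)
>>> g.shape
(2, 5)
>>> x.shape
(5, 5)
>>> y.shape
(2, 5)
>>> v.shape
(5, 5)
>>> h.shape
(2, 13)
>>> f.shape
()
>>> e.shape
(2, 2)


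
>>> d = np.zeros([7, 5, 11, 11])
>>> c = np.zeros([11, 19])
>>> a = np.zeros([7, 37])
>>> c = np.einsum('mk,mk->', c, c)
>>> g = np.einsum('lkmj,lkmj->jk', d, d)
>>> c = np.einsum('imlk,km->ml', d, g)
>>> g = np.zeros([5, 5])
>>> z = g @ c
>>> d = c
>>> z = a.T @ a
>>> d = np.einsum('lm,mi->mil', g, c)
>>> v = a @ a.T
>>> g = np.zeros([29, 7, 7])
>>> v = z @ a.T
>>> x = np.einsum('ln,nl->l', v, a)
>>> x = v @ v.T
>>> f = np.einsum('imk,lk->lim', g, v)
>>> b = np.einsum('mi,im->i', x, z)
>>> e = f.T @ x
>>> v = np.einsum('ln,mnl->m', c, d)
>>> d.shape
(5, 11, 5)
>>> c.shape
(5, 11)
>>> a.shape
(7, 37)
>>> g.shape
(29, 7, 7)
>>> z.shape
(37, 37)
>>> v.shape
(5,)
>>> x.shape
(37, 37)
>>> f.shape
(37, 29, 7)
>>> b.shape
(37,)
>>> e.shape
(7, 29, 37)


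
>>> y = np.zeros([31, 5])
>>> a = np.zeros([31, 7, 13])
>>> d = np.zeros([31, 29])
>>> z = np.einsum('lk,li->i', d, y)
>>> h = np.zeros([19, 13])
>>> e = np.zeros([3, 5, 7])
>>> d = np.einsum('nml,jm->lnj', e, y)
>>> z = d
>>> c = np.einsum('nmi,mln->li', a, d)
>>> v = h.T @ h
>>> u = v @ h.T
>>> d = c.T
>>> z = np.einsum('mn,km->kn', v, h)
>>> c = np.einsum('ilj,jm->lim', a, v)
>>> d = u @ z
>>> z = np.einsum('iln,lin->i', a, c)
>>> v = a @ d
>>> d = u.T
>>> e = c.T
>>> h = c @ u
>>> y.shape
(31, 5)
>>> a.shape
(31, 7, 13)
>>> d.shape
(19, 13)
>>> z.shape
(31,)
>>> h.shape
(7, 31, 19)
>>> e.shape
(13, 31, 7)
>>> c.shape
(7, 31, 13)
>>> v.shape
(31, 7, 13)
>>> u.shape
(13, 19)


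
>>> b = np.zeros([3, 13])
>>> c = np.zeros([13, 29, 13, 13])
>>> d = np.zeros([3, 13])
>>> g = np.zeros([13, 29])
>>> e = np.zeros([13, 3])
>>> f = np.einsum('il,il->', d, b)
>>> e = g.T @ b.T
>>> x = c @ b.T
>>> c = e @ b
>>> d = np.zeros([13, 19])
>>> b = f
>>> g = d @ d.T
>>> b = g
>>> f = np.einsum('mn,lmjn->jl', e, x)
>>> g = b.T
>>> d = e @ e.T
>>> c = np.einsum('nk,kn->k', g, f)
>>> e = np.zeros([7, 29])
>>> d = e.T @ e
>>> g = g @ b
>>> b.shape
(13, 13)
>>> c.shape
(13,)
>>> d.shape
(29, 29)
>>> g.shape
(13, 13)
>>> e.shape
(7, 29)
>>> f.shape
(13, 13)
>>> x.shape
(13, 29, 13, 3)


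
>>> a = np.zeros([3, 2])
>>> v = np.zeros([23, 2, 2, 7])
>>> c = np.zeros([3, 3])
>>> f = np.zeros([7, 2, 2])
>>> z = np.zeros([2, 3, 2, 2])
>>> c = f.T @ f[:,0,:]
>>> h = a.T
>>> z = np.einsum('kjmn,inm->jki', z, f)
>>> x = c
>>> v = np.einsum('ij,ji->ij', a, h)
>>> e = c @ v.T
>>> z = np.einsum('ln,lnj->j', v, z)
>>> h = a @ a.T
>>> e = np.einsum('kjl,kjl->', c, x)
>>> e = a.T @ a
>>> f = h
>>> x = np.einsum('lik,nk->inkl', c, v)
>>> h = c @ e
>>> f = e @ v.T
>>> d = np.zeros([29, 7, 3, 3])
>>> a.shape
(3, 2)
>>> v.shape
(3, 2)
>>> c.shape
(2, 2, 2)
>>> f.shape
(2, 3)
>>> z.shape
(7,)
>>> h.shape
(2, 2, 2)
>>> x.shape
(2, 3, 2, 2)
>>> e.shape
(2, 2)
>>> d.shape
(29, 7, 3, 3)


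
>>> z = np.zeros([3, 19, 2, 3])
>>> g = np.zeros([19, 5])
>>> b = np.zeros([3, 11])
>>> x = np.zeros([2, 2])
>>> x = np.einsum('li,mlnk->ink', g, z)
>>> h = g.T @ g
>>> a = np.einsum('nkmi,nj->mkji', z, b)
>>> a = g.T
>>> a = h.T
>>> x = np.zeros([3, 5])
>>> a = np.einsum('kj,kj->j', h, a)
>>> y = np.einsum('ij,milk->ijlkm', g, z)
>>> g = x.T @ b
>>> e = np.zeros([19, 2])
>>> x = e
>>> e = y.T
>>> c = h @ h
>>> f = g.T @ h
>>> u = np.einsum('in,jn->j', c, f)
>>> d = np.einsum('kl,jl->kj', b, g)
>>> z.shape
(3, 19, 2, 3)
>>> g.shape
(5, 11)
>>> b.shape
(3, 11)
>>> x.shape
(19, 2)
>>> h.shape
(5, 5)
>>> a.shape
(5,)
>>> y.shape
(19, 5, 2, 3, 3)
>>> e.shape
(3, 3, 2, 5, 19)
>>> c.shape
(5, 5)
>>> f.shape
(11, 5)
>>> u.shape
(11,)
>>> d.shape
(3, 5)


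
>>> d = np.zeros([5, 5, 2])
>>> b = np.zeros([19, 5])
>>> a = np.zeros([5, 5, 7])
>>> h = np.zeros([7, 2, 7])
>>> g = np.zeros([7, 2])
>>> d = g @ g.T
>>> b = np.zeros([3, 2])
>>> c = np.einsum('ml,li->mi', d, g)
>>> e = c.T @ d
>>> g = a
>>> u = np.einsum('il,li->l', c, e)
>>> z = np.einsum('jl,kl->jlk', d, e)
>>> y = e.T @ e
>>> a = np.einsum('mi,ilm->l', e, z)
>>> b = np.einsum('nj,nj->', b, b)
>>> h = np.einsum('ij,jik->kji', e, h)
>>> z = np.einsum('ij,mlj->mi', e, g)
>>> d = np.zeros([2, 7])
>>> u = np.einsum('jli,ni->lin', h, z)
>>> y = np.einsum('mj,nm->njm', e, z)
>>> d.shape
(2, 7)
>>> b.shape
()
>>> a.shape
(7,)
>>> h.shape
(7, 7, 2)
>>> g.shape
(5, 5, 7)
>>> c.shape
(7, 2)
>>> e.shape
(2, 7)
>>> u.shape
(7, 2, 5)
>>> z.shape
(5, 2)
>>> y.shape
(5, 7, 2)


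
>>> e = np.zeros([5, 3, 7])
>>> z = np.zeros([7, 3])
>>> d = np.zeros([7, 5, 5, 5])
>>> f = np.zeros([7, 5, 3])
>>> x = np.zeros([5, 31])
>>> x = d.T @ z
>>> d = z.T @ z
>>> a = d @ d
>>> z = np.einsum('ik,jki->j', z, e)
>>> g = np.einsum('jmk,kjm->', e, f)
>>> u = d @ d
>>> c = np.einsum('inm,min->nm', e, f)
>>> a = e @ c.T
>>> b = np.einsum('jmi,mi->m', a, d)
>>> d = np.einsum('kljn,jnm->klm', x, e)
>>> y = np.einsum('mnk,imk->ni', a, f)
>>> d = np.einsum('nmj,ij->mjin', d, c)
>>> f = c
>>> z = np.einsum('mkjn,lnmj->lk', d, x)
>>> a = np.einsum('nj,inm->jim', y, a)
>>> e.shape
(5, 3, 7)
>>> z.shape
(5, 7)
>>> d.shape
(5, 7, 3, 5)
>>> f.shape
(3, 7)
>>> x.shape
(5, 5, 5, 3)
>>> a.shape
(7, 5, 3)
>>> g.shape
()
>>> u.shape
(3, 3)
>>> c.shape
(3, 7)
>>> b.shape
(3,)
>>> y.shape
(3, 7)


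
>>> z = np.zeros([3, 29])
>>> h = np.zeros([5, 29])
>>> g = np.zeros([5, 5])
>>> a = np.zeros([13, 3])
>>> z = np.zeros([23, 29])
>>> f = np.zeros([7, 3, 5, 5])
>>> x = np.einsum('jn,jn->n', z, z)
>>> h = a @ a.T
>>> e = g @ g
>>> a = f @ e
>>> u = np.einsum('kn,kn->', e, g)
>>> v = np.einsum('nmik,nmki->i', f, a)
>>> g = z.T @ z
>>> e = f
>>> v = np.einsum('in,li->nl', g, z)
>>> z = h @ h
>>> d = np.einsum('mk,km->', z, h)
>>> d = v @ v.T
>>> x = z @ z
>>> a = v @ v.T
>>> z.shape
(13, 13)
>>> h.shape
(13, 13)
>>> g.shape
(29, 29)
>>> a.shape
(29, 29)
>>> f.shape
(7, 3, 5, 5)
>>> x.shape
(13, 13)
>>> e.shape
(7, 3, 5, 5)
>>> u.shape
()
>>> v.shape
(29, 23)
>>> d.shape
(29, 29)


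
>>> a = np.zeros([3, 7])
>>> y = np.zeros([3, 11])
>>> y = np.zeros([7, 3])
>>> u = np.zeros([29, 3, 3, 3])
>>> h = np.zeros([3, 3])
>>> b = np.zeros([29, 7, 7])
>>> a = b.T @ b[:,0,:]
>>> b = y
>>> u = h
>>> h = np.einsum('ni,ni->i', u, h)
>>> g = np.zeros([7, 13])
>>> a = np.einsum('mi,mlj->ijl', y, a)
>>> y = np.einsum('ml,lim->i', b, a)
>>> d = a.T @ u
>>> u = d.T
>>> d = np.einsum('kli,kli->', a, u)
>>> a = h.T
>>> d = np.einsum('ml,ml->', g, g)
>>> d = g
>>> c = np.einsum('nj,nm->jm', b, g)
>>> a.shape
(3,)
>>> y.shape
(7,)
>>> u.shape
(3, 7, 7)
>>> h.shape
(3,)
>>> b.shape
(7, 3)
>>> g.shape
(7, 13)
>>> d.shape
(7, 13)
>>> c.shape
(3, 13)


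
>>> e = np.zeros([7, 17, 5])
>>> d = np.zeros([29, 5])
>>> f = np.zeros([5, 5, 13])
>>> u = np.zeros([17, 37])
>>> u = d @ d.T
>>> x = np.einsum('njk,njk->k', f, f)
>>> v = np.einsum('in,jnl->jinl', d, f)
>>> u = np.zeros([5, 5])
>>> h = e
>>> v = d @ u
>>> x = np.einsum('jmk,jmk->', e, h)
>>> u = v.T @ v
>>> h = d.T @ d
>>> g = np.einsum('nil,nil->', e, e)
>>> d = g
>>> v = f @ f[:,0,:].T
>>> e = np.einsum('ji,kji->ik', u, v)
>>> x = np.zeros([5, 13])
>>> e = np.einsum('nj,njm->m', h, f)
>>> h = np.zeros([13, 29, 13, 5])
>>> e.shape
(13,)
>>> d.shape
()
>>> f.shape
(5, 5, 13)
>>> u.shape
(5, 5)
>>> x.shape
(5, 13)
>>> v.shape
(5, 5, 5)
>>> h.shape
(13, 29, 13, 5)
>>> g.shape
()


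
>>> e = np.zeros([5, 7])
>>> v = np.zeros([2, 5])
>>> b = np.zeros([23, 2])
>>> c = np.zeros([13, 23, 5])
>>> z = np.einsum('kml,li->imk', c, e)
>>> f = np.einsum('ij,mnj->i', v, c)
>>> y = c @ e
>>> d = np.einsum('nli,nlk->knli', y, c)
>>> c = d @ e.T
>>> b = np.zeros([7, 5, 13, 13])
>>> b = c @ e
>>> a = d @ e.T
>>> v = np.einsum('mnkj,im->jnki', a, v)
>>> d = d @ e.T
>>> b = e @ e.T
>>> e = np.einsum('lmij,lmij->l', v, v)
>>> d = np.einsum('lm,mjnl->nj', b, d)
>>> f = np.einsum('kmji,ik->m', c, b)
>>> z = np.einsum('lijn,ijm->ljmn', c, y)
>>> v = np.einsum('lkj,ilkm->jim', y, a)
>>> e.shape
(5,)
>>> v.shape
(7, 5, 5)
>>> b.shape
(5, 5)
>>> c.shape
(5, 13, 23, 5)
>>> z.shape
(5, 23, 7, 5)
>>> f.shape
(13,)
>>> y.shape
(13, 23, 7)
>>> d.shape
(23, 13)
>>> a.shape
(5, 13, 23, 5)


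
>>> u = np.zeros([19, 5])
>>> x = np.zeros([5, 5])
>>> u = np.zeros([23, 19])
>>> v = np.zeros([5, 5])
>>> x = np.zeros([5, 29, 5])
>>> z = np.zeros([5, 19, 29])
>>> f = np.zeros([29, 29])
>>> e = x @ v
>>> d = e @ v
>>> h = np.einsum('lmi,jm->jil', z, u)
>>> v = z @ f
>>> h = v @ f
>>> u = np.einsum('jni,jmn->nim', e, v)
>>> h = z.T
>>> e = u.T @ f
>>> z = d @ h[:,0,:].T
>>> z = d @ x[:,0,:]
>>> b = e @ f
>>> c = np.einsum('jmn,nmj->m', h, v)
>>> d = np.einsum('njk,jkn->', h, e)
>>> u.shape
(29, 5, 19)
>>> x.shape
(5, 29, 5)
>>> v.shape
(5, 19, 29)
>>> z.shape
(5, 29, 5)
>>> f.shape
(29, 29)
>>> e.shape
(19, 5, 29)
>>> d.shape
()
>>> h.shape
(29, 19, 5)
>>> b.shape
(19, 5, 29)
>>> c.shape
(19,)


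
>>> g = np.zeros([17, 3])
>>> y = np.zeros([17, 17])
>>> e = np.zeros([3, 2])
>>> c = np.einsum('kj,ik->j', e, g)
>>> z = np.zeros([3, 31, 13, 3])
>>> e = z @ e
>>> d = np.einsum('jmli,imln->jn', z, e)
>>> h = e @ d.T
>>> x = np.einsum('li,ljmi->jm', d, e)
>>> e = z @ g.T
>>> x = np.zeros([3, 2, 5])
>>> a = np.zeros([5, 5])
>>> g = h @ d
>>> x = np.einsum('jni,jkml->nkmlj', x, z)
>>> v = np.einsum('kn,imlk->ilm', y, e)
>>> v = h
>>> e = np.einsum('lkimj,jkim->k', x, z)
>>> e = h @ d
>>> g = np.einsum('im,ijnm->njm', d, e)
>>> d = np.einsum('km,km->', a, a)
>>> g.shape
(13, 31, 2)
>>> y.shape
(17, 17)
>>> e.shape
(3, 31, 13, 2)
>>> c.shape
(2,)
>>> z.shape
(3, 31, 13, 3)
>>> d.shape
()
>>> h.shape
(3, 31, 13, 3)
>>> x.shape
(2, 31, 13, 3, 3)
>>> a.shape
(5, 5)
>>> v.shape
(3, 31, 13, 3)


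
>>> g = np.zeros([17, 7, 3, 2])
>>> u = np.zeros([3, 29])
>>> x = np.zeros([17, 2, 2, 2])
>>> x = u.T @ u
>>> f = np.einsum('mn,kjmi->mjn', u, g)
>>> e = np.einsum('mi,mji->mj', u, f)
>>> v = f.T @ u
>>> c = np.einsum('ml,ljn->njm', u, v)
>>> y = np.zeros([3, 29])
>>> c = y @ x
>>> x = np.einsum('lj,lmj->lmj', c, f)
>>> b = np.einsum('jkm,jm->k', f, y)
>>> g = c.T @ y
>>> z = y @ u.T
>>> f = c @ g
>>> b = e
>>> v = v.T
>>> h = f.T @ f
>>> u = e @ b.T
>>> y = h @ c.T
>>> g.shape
(29, 29)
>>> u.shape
(3, 3)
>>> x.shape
(3, 7, 29)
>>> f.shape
(3, 29)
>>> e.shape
(3, 7)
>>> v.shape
(29, 7, 29)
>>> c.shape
(3, 29)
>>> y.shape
(29, 3)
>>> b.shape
(3, 7)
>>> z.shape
(3, 3)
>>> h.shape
(29, 29)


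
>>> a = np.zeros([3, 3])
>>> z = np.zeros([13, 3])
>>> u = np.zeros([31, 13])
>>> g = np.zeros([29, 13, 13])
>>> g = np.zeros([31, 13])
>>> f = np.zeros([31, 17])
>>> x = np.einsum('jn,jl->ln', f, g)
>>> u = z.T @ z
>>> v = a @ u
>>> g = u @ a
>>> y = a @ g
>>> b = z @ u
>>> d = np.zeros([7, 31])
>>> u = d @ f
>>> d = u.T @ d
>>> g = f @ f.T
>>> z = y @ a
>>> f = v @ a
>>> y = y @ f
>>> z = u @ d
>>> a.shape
(3, 3)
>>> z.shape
(7, 31)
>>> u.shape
(7, 17)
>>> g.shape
(31, 31)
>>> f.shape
(3, 3)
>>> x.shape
(13, 17)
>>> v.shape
(3, 3)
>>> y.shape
(3, 3)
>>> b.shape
(13, 3)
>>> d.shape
(17, 31)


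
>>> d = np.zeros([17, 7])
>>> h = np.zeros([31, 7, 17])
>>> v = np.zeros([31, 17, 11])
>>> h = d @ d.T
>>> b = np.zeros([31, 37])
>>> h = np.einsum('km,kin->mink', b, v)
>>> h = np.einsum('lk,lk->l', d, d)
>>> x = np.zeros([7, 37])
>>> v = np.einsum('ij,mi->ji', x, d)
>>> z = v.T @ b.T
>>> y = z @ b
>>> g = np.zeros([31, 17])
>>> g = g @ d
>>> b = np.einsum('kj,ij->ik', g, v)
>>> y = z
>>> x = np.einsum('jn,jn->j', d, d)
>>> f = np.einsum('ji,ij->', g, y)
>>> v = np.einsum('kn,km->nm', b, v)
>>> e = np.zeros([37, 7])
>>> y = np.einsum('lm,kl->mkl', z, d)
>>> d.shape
(17, 7)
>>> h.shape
(17,)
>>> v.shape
(31, 7)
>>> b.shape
(37, 31)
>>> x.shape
(17,)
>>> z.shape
(7, 31)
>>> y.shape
(31, 17, 7)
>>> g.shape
(31, 7)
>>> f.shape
()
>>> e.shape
(37, 7)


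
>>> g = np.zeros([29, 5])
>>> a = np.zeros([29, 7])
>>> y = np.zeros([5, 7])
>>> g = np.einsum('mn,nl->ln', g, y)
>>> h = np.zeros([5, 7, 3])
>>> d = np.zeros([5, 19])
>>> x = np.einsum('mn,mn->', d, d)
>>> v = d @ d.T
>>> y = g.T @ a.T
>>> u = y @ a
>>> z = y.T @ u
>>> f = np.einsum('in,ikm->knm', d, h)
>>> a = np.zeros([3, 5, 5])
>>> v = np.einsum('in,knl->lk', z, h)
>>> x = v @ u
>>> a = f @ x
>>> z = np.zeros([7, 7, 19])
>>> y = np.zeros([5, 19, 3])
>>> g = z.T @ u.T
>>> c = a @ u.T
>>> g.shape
(19, 7, 5)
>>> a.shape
(7, 19, 7)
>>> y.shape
(5, 19, 3)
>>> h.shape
(5, 7, 3)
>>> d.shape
(5, 19)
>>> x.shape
(3, 7)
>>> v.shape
(3, 5)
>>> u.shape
(5, 7)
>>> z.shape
(7, 7, 19)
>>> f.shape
(7, 19, 3)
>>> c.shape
(7, 19, 5)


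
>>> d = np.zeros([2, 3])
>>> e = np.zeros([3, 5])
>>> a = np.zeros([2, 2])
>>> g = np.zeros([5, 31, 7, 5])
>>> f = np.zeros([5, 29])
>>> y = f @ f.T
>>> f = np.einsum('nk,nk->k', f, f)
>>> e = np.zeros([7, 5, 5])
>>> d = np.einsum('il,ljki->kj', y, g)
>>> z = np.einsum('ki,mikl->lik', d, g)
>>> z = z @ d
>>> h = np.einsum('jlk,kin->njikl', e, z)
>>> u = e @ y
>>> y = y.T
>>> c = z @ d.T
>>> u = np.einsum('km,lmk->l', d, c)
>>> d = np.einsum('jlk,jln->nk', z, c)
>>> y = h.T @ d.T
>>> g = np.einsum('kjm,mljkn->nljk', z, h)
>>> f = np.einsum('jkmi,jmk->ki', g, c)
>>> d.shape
(7, 31)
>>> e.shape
(7, 5, 5)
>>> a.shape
(2, 2)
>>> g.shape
(5, 7, 31, 5)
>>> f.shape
(7, 5)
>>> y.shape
(5, 5, 31, 7, 7)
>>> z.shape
(5, 31, 31)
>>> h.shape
(31, 7, 31, 5, 5)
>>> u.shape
(5,)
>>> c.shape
(5, 31, 7)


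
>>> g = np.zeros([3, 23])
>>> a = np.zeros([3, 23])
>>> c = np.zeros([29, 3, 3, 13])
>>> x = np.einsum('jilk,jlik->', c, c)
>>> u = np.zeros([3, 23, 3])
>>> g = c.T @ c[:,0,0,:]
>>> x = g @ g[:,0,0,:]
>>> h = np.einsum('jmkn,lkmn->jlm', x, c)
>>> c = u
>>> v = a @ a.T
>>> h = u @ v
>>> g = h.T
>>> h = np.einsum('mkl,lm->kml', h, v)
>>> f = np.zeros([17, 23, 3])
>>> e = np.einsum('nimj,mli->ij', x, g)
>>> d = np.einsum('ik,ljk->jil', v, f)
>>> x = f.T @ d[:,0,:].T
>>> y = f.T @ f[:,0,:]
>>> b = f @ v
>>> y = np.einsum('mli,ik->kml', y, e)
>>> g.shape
(3, 23, 3)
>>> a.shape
(3, 23)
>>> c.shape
(3, 23, 3)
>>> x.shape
(3, 23, 23)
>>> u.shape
(3, 23, 3)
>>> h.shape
(23, 3, 3)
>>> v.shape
(3, 3)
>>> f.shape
(17, 23, 3)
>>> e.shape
(3, 13)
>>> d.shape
(23, 3, 17)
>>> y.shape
(13, 3, 23)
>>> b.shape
(17, 23, 3)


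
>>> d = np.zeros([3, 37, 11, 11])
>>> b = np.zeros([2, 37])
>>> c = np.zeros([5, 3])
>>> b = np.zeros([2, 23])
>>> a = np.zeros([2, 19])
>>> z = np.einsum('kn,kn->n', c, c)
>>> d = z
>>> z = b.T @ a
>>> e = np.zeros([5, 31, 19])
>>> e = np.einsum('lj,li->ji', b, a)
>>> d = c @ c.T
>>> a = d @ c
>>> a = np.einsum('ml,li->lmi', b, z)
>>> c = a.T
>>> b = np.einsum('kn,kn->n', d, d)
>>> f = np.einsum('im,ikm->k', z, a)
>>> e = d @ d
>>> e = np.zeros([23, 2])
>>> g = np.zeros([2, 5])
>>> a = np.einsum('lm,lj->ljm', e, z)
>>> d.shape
(5, 5)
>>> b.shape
(5,)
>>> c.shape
(19, 2, 23)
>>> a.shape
(23, 19, 2)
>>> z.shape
(23, 19)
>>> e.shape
(23, 2)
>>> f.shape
(2,)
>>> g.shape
(2, 5)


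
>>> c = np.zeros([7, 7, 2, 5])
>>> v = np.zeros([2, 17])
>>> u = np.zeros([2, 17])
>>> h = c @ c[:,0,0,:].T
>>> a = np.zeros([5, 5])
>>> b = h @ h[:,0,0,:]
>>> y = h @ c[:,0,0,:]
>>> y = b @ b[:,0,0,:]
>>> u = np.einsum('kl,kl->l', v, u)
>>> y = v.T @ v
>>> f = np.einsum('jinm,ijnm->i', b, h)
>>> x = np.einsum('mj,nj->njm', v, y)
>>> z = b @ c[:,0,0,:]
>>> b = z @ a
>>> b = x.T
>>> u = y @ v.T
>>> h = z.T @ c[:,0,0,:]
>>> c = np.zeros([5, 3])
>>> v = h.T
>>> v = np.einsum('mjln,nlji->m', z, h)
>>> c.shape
(5, 3)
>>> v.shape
(7,)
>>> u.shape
(17, 2)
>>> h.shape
(5, 2, 7, 5)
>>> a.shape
(5, 5)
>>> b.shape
(2, 17, 17)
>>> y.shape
(17, 17)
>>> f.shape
(7,)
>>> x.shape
(17, 17, 2)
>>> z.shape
(7, 7, 2, 5)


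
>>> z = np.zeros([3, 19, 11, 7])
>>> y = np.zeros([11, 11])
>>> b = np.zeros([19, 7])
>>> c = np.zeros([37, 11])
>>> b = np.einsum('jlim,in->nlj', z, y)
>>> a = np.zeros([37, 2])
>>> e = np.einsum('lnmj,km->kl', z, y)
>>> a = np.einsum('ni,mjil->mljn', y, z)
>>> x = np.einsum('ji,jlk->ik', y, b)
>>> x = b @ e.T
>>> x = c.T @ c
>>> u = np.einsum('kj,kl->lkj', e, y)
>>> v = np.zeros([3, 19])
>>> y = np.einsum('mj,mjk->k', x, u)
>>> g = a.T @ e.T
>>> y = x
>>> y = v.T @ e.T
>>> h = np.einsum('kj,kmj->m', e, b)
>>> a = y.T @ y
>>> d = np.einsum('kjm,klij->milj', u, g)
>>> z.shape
(3, 19, 11, 7)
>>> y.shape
(19, 11)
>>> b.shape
(11, 19, 3)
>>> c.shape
(37, 11)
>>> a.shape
(11, 11)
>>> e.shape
(11, 3)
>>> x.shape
(11, 11)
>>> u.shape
(11, 11, 3)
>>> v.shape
(3, 19)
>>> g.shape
(11, 19, 7, 11)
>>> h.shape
(19,)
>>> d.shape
(3, 7, 19, 11)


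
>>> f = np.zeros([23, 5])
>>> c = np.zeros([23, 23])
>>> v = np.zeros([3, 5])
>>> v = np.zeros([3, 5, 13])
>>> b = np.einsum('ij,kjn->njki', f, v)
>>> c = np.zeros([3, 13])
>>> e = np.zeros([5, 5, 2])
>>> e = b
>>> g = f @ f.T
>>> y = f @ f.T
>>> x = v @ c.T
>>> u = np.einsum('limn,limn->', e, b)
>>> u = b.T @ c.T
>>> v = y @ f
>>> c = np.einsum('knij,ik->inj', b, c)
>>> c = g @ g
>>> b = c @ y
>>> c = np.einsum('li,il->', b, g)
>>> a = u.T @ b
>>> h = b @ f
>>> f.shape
(23, 5)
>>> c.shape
()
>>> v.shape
(23, 5)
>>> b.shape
(23, 23)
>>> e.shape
(13, 5, 3, 23)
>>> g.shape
(23, 23)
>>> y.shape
(23, 23)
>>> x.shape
(3, 5, 3)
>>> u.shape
(23, 3, 5, 3)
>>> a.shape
(3, 5, 3, 23)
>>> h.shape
(23, 5)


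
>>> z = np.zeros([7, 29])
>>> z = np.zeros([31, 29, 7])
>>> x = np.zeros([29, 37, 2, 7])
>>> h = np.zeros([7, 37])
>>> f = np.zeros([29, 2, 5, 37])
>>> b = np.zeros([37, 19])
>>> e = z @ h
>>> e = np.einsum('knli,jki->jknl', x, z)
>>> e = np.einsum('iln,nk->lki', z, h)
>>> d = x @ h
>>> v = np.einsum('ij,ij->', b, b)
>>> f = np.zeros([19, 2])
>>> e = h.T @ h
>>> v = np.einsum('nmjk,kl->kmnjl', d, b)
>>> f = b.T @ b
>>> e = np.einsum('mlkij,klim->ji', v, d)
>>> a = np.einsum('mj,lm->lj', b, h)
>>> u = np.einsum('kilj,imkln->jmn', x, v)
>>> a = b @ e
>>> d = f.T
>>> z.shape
(31, 29, 7)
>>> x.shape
(29, 37, 2, 7)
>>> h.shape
(7, 37)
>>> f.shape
(19, 19)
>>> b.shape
(37, 19)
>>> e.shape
(19, 2)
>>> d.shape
(19, 19)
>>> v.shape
(37, 37, 29, 2, 19)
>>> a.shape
(37, 2)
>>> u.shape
(7, 37, 19)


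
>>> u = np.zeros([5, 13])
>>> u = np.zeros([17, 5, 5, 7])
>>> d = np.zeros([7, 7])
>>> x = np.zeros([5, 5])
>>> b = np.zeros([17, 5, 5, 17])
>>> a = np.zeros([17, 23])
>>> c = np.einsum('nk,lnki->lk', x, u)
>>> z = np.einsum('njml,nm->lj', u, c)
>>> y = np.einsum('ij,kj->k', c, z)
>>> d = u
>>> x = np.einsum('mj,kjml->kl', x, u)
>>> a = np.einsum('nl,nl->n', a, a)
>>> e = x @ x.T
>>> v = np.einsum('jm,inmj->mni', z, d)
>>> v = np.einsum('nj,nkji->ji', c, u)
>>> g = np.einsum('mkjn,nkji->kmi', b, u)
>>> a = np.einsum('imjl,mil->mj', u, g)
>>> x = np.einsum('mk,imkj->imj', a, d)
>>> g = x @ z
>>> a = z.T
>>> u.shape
(17, 5, 5, 7)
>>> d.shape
(17, 5, 5, 7)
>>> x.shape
(17, 5, 7)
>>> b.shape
(17, 5, 5, 17)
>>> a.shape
(5, 7)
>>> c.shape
(17, 5)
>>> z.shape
(7, 5)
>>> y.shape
(7,)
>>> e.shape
(17, 17)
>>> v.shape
(5, 7)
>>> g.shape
(17, 5, 5)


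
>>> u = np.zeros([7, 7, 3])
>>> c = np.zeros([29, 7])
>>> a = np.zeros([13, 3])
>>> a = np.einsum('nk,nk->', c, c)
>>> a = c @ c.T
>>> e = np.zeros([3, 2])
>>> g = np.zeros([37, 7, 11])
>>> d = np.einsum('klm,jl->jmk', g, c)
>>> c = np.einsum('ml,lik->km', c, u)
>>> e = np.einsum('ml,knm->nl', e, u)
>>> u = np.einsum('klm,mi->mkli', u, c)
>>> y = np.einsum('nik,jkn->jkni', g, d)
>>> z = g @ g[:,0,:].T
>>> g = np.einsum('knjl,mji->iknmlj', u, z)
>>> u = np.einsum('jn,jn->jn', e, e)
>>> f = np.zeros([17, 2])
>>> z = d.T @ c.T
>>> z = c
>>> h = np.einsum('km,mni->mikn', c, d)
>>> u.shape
(7, 2)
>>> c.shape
(3, 29)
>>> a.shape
(29, 29)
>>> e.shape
(7, 2)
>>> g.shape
(37, 3, 7, 37, 29, 7)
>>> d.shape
(29, 11, 37)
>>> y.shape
(29, 11, 37, 7)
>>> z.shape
(3, 29)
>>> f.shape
(17, 2)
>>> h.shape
(29, 37, 3, 11)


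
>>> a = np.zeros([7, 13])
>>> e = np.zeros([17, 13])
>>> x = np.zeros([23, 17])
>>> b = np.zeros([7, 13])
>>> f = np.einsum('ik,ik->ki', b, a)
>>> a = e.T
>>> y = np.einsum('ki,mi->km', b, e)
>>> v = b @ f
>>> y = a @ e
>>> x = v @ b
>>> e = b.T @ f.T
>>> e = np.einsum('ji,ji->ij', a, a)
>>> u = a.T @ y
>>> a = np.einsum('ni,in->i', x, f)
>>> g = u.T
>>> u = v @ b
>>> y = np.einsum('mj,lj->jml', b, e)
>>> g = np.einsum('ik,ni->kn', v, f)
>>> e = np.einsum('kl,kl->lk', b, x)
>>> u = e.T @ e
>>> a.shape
(13,)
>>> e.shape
(13, 7)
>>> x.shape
(7, 13)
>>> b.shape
(7, 13)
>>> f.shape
(13, 7)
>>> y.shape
(13, 7, 17)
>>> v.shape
(7, 7)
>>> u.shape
(7, 7)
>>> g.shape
(7, 13)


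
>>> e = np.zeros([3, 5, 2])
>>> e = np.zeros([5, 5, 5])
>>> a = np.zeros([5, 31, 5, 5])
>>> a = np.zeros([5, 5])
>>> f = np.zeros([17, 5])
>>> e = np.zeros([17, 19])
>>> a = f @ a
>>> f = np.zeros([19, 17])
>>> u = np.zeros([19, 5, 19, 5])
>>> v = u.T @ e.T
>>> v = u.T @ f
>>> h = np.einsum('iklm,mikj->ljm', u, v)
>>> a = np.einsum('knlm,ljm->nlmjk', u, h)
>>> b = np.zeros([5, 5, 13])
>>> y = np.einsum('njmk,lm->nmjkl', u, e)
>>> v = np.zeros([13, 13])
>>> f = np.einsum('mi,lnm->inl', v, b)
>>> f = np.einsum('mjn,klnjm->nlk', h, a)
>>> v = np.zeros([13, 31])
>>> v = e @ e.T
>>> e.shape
(17, 19)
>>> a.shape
(5, 19, 5, 17, 19)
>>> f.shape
(5, 19, 5)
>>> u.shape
(19, 5, 19, 5)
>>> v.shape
(17, 17)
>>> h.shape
(19, 17, 5)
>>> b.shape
(5, 5, 13)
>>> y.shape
(19, 19, 5, 5, 17)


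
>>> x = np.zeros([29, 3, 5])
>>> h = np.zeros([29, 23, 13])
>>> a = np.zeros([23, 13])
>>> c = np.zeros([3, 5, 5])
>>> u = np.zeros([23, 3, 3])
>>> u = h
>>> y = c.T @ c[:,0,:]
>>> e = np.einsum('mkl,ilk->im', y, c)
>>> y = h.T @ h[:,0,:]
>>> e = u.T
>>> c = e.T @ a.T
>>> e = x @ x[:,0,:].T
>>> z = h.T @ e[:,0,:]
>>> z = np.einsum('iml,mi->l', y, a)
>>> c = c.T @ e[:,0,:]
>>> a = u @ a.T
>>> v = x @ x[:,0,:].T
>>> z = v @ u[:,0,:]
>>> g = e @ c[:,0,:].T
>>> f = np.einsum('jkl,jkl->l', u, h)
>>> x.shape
(29, 3, 5)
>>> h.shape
(29, 23, 13)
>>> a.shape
(29, 23, 23)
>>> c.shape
(23, 23, 29)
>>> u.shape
(29, 23, 13)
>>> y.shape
(13, 23, 13)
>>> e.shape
(29, 3, 29)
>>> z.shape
(29, 3, 13)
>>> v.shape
(29, 3, 29)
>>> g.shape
(29, 3, 23)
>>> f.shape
(13,)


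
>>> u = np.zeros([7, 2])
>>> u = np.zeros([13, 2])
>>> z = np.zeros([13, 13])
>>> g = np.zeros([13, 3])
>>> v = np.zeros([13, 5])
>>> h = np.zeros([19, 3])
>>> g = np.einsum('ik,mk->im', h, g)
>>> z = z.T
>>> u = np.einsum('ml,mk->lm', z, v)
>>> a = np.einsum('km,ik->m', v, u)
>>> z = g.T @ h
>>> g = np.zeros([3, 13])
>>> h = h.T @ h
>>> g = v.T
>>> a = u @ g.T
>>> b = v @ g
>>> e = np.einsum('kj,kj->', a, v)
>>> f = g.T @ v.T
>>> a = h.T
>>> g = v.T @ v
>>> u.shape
(13, 13)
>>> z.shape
(13, 3)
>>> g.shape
(5, 5)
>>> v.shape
(13, 5)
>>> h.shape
(3, 3)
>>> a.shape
(3, 3)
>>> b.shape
(13, 13)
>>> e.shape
()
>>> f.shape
(13, 13)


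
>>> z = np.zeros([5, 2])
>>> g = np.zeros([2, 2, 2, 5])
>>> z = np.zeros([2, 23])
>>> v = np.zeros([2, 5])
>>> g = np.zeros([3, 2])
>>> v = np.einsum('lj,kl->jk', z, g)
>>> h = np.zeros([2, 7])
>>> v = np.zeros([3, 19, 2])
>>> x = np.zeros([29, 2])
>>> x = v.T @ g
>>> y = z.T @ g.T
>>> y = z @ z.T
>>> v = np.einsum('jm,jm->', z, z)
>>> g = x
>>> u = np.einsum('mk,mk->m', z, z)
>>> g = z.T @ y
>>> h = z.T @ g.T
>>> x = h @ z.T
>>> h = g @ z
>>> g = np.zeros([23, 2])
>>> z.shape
(2, 23)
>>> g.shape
(23, 2)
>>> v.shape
()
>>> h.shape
(23, 23)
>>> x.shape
(23, 2)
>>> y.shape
(2, 2)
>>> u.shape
(2,)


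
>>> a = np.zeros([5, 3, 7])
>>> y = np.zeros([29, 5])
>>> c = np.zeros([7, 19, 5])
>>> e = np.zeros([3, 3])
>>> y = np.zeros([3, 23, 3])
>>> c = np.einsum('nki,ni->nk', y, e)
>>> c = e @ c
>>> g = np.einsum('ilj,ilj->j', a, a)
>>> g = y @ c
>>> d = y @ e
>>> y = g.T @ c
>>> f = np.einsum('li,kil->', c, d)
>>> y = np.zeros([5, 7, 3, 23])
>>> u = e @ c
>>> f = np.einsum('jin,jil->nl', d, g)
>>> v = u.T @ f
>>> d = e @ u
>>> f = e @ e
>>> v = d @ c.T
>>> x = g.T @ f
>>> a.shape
(5, 3, 7)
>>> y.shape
(5, 7, 3, 23)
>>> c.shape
(3, 23)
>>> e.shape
(3, 3)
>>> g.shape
(3, 23, 23)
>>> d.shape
(3, 23)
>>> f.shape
(3, 3)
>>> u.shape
(3, 23)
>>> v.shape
(3, 3)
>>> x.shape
(23, 23, 3)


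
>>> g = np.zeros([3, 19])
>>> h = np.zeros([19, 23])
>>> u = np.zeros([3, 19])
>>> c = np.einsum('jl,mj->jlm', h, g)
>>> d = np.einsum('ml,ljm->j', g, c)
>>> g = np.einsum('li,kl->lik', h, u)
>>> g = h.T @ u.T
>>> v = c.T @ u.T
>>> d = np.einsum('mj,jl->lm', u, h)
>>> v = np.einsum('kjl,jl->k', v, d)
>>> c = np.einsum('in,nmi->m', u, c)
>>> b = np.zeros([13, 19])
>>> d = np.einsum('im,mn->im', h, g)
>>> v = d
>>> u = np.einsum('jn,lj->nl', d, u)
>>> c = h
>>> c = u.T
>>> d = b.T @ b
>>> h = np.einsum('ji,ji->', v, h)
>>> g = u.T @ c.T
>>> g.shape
(3, 3)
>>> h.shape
()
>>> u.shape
(23, 3)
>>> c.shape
(3, 23)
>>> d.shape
(19, 19)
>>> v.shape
(19, 23)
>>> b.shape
(13, 19)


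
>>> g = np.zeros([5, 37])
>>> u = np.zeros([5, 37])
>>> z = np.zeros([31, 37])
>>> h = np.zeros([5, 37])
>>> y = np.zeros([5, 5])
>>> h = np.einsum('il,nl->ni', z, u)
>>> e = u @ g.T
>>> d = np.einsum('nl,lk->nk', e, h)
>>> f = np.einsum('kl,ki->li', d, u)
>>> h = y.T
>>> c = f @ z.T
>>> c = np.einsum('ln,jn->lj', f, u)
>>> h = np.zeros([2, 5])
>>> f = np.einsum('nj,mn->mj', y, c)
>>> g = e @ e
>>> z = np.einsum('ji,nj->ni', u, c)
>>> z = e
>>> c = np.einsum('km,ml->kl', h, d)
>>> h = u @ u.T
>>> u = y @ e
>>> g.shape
(5, 5)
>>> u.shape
(5, 5)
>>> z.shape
(5, 5)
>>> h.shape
(5, 5)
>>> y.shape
(5, 5)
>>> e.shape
(5, 5)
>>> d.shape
(5, 31)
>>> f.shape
(31, 5)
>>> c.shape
(2, 31)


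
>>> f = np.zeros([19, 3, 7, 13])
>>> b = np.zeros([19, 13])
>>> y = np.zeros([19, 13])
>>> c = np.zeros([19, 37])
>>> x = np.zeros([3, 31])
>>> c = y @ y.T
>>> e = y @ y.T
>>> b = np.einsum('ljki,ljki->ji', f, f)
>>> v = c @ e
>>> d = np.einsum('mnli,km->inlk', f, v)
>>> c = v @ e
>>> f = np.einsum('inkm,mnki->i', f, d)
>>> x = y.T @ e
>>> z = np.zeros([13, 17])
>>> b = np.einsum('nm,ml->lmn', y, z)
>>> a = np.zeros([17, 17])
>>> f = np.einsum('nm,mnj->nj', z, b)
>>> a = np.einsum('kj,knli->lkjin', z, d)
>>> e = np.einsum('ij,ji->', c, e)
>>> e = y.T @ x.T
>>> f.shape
(13, 19)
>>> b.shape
(17, 13, 19)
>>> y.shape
(19, 13)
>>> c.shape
(19, 19)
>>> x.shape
(13, 19)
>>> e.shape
(13, 13)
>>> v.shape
(19, 19)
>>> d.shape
(13, 3, 7, 19)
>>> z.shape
(13, 17)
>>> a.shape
(7, 13, 17, 19, 3)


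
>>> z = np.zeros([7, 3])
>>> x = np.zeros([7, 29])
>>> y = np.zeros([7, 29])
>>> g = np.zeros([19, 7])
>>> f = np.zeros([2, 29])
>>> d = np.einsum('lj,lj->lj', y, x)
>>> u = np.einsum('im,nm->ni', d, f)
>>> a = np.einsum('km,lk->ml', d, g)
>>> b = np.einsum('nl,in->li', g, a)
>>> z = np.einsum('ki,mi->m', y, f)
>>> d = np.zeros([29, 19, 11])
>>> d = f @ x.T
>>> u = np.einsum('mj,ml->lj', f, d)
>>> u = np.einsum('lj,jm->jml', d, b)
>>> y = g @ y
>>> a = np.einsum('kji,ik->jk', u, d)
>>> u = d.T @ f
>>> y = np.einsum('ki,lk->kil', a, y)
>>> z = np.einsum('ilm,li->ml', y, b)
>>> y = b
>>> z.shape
(19, 7)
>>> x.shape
(7, 29)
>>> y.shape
(7, 29)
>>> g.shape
(19, 7)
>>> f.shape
(2, 29)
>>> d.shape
(2, 7)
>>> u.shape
(7, 29)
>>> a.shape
(29, 7)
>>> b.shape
(7, 29)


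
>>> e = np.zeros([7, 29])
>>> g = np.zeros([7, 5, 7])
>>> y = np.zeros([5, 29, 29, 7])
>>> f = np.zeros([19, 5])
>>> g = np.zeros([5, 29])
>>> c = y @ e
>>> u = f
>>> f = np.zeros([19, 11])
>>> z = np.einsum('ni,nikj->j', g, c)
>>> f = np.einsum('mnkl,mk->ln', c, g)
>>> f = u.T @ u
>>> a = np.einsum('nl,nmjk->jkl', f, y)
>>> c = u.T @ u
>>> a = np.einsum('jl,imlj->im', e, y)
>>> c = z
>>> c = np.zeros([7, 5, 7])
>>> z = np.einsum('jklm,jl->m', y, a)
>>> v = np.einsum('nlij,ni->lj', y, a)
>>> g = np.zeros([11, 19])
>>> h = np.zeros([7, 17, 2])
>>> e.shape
(7, 29)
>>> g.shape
(11, 19)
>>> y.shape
(5, 29, 29, 7)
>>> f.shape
(5, 5)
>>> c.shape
(7, 5, 7)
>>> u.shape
(19, 5)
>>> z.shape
(7,)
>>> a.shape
(5, 29)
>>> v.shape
(29, 7)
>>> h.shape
(7, 17, 2)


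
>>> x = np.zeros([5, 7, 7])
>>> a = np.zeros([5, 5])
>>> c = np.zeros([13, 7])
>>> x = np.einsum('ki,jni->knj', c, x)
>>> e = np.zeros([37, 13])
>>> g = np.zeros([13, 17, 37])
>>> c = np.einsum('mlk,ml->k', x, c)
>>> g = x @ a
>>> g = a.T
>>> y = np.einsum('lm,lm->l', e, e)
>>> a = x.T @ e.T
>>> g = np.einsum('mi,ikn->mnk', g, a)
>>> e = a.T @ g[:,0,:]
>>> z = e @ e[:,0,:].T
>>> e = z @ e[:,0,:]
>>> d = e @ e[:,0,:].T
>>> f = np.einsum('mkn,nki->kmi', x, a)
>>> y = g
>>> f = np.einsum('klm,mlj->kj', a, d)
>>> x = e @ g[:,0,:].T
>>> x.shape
(37, 7, 5)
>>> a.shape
(5, 7, 37)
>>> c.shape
(5,)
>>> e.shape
(37, 7, 7)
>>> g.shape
(5, 37, 7)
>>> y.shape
(5, 37, 7)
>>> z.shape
(37, 7, 37)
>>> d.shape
(37, 7, 37)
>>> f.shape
(5, 37)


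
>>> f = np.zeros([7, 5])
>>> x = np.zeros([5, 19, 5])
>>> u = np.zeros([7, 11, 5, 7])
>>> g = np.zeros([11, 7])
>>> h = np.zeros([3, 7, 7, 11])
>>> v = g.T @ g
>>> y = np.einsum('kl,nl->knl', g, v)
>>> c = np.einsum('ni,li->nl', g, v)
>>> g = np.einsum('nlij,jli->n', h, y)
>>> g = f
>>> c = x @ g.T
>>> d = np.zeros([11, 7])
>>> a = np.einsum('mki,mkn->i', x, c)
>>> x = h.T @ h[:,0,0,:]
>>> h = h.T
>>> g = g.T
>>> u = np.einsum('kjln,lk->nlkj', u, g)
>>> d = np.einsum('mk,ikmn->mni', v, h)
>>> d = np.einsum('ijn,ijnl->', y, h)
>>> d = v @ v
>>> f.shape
(7, 5)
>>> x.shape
(11, 7, 7, 11)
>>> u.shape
(7, 5, 7, 11)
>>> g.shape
(5, 7)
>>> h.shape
(11, 7, 7, 3)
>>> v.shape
(7, 7)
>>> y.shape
(11, 7, 7)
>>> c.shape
(5, 19, 7)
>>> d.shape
(7, 7)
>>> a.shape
(5,)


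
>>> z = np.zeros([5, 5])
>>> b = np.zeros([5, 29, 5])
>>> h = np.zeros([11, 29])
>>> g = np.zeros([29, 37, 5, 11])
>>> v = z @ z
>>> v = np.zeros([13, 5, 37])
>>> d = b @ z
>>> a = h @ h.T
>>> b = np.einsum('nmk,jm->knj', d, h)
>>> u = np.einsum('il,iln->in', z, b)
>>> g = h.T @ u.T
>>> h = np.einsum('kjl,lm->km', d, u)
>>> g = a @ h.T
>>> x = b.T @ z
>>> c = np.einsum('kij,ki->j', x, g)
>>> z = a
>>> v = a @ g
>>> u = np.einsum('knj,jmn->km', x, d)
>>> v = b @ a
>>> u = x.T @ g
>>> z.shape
(11, 11)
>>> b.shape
(5, 5, 11)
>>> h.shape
(5, 11)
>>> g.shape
(11, 5)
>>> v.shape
(5, 5, 11)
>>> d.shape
(5, 29, 5)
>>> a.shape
(11, 11)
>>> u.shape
(5, 5, 5)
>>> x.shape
(11, 5, 5)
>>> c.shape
(5,)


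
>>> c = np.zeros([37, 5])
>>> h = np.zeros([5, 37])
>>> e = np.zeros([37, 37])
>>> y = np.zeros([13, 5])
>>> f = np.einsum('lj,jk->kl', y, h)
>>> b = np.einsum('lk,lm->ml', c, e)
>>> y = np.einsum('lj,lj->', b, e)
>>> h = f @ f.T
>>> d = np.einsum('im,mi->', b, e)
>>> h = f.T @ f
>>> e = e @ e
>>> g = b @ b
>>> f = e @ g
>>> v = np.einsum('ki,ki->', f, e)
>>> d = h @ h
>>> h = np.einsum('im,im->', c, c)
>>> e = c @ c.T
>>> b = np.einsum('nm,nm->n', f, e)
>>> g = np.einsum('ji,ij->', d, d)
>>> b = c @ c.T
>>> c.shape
(37, 5)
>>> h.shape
()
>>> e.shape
(37, 37)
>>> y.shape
()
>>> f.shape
(37, 37)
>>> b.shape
(37, 37)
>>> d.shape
(13, 13)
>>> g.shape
()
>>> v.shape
()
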